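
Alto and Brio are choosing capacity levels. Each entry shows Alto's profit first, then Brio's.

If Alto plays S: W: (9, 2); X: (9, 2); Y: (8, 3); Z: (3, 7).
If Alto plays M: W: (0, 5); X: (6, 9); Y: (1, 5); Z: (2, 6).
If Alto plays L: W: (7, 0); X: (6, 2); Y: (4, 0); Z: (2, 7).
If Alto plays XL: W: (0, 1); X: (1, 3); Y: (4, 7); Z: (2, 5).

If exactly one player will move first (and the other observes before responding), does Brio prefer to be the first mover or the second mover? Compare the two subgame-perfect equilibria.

second

If Alto leads: Brio's best replies are S→Z, M→X, L→Z, XL→Y; Alto's induced payoffs 3, 6, 2, 4; outcome (M, X), payoffs (6, 9).
If Brio leads: Alto's best replies are W→S, X→S, Y→S, Z→S; Brio's induced payoffs 2, 2, 3, 7; outcome (S, Z), payoffs (3, 7).
Brio gets 7 moving first and 9 moving second, so Brio prefers to move second.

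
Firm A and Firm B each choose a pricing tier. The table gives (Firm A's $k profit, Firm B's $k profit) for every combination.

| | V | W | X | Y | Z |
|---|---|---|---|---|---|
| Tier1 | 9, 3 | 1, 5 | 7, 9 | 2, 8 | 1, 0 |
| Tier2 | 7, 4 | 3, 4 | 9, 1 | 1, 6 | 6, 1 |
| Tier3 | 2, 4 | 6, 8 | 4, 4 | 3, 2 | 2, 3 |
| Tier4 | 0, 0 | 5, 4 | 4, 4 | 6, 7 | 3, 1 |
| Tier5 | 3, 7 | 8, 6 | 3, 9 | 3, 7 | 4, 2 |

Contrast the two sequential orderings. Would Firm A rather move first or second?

first

If Firm A leads: Firm B's best replies are Tier1→X, Tier2→Y, Tier3→W, Tier4→Y, Tier5→X; Firm A's induced payoffs 7, 1, 6, 6, 3; outcome (Tier1, X), payoffs (7, 9).
If Firm B leads: Firm A's best replies are V→Tier1, W→Tier5, X→Tier2, Y→Tier4, Z→Tier2; Firm B's induced payoffs 3, 6, 1, 7, 1; outcome (Tier4, Y), payoffs (6, 7).
Firm A gets 7 moving first and 6 moving second, so Firm A prefers to move first.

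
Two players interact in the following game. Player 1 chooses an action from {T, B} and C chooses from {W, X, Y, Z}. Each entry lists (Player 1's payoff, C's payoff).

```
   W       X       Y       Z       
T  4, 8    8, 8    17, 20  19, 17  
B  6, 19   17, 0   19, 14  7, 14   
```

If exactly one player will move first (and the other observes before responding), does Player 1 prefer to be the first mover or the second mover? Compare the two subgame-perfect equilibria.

first

If Player 1 leads: C's best replies are T→Y, B→W; Player 1's induced payoffs 17, 6; outcome (T, Y), payoffs (17, 20).
If C leads: Player 1's best replies are W→B, X→B, Y→B, Z→T; C's induced payoffs 19, 0, 14, 17; outcome (B, W), payoffs (6, 19).
Player 1 gets 17 moving first and 6 moving second, so Player 1 prefers to move first.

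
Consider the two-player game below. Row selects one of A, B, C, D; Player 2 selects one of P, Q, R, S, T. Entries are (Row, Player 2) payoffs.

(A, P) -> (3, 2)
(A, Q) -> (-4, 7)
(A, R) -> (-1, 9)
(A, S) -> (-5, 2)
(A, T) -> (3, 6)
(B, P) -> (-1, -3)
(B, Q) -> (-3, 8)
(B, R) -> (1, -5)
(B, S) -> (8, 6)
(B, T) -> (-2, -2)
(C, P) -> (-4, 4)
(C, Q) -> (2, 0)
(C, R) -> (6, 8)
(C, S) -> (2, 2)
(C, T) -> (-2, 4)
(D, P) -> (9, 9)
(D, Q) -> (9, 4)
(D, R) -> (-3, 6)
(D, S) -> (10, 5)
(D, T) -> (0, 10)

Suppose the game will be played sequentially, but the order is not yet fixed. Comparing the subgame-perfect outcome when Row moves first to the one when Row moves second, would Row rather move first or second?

second

If Row leads: Player 2's best replies are A→R, B→Q, C→R, D→T; Row's induced payoffs -1, -3, 6, 0; outcome (C, R), payoffs (6, 8).
If Player 2 leads: Row's best replies are P→D, Q→D, R→C, S→D, T→A; Player 2's induced payoffs 9, 4, 8, 5, 6; outcome (D, P), payoffs (9, 9).
Row gets 6 moving first and 9 moving second, so Row prefers to move second.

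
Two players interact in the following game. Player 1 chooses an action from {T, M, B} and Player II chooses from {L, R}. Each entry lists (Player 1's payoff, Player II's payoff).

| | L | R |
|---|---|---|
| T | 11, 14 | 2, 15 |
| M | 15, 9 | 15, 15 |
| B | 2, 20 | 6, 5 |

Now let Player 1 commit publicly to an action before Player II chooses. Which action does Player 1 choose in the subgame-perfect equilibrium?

Work backward from Player II's decision.
- T → Player II plays R (best of 14, 15); Player 1 gets 2.
- M → Player II plays R (best of 9, 15); Player 1 gets 15.
- B → Player II plays L (best of 20, 5); Player 1 gets 2.
Among 2, 15, 2, the best is 15 at M. Subgame-perfect outcome: (M, R) with payoffs (15, 15).

M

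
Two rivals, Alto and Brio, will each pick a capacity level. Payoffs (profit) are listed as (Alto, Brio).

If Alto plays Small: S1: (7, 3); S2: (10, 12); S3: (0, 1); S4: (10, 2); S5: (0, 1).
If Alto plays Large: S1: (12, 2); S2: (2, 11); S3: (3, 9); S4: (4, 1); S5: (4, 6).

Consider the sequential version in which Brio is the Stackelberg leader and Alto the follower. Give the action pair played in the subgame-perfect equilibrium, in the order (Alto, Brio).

(Small, S2)

Work backward from Alto's decision.
- S1 → Alto plays Large (best of 7, 12); Brio gets 2.
- S2 → Alto plays Small (best of 10, 2); Brio gets 12.
- S3 → Alto plays Large (best of 0, 3); Brio gets 9.
- S4 → Alto plays Small (best of 10, 4); Brio gets 2.
- S5 → Alto plays Large (best of 0, 4); Brio gets 6.
Among 2, 12, 9, 2, 6, the best is 12 at S2. Subgame-perfect outcome: (Small, S2) with payoffs (10, 12).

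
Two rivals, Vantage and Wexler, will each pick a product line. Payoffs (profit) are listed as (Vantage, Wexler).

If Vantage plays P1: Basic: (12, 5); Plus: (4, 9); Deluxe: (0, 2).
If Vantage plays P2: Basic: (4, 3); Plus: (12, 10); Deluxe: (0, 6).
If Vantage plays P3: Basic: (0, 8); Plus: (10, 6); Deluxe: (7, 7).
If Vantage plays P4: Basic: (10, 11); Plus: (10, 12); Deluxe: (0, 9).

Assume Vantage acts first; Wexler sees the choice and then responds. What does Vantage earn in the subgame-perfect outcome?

12

Backward induction with Vantage moving first.
- P1 → Wexler plays Plus (best of 5, 9, 2); Vantage gets 4.
- P2 → Wexler plays Plus (best of 3, 10, 6); Vantage gets 12.
- P3 → Wexler plays Basic (best of 8, 6, 7); Vantage gets 0.
- P4 → Wexler plays Plus (best of 11, 12, 9); Vantage gets 10.
Among 4, 12, 0, 10, the best is 12 at P2. Subgame-perfect outcome: (P2, Plus) with payoffs (12, 10).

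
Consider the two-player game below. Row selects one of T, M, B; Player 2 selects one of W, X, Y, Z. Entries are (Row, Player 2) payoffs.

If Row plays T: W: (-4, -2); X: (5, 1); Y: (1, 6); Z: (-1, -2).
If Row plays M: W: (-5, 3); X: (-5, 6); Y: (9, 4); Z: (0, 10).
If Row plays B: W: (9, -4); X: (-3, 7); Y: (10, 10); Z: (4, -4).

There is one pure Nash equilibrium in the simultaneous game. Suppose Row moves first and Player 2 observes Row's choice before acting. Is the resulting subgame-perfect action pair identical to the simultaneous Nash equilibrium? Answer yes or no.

Player 2 best-responds to each possible Row move:
- T: Player 2 compares -2, 1, 6, -2 and picks Y; Row would get 1.
- M: Player 2 compares 3, 6, 4, 10 and picks Z; Row would get 0.
- B: Player 2 compares -4, 7, 10, -4 and picks Y; Row would get 10.
Maximizing over 1, 0, 10, Row chooses B. Subgame-perfect outcome: (B, Y) with payoffs (10, 10).
For the simultaneous game, intersect best replies.
Row's best replies: W→B; X→T; Y→B; Z→B.
Player 2's best replies: T→Y; M→Z; B→Y.
Only (B, Y) has each player best-responding; Nash payoffs (10, 10).
Sequential outcome (B, Y) coincides with the Nash profile (B, Y).

yes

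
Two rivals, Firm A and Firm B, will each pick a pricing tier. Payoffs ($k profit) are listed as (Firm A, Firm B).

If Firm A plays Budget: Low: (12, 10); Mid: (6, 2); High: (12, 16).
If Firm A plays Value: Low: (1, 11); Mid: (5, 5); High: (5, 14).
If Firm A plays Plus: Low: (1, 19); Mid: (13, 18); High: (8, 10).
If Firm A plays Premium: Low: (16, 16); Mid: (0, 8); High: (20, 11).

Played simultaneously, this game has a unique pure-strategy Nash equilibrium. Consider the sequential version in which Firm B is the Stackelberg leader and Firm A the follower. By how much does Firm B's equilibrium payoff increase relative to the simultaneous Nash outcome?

Work backward from Firm A's decision.
- Low → Firm A plays Premium (best of 12, 1, 1, 16); Firm B gets 16.
- Mid → Firm A plays Plus (best of 6, 5, 13, 0); Firm B gets 18.
- High → Firm A plays Premium (best of 12, 5, 8, 20); Firm B gets 11.
Firm B's induced payoffs are 16, 18, 11, so Firm B commits to Mid. Subgame-perfect outcome: (Plus, Mid) with payoffs (13, 18).
For the simultaneous game, intersect best replies.
Firm A's best replies: Low→Premium; Mid→Plus; High→Premium.
Firm B's best replies: Budget→High; Value→High; Plus→Low; Premium→Low.
The unique mutual best reply is (Premium, Low), giving (16, 16).
Firm B's commitment gain: 18 − 16 = 2.

2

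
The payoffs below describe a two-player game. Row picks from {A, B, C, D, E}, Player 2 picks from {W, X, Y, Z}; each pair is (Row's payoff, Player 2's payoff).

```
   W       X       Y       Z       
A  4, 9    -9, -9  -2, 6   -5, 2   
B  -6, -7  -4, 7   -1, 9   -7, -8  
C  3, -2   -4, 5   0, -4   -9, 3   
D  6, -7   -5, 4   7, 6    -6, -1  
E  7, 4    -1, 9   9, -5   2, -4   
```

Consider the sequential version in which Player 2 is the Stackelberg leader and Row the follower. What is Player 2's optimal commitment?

X

Solve by backward induction (Player 2 leads).
- W → Row plays E (best of 4, -6, 3, 6, 7); Player 2 gets 4.
- X → Row plays E (best of -9, -4, -4, -5, -1); Player 2 gets 9.
- Y → Row plays E (best of -2, -1, 0, 7, 9); Player 2 gets -5.
- Z → Row plays E (best of -5, -7, -9, -6, 2); Player 2 gets -4.
Maximizing over 4, 9, -5, -4, Player 2 chooses X. Subgame-perfect outcome: (E, X) with payoffs (-1, 9).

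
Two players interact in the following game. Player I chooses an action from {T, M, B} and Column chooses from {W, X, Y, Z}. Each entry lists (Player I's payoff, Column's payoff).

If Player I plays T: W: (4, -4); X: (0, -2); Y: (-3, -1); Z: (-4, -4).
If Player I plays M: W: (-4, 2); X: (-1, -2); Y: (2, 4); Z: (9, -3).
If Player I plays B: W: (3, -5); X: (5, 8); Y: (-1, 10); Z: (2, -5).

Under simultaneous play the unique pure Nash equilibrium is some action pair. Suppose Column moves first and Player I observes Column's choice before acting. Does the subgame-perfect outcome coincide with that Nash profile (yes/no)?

Backward induction with Column moving first.
- W: Player I compares 4, -4, 3 and picks T; Column would get -4.
- X: Player I compares 0, -1, 5 and picks B; Column would get 8.
- Y: Player I compares -3, 2, -1 and picks M; Column would get 4.
- Z: Player I compares -4, 9, 2 and picks M; Column would get -3.
Among -4, 8, 4, -3, the best is 8 at X. Subgame-perfect outcome: (B, X) with payoffs (5, 8).
For the simultaneous game, intersect best replies.
Player I's best replies: W→T; X→B; Y→M; Z→M.
Column's best replies: T→Y; M→Y; B→Y.
The unique mutual best reply is (M, Y), giving (2, 4).
Sequential outcome (B, X) differs from the Nash profile (M, Y).

no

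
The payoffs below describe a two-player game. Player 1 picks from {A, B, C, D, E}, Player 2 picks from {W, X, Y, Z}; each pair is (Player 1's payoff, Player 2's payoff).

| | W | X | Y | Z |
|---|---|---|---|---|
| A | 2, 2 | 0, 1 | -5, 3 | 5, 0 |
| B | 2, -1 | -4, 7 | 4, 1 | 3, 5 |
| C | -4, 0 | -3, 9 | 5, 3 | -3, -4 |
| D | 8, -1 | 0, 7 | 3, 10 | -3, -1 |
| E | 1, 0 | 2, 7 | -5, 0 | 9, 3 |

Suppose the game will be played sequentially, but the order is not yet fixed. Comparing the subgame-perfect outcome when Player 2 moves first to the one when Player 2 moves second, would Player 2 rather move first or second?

If Player 1 leads: Player 2's best replies are A→Y, B→X, C→X, D→Y, E→X; Player 1's induced payoffs -5, -4, -3, 3, 2; outcome (D, Y), payoffs (3, 10).
If Player 2 leads: Player 1's best replies are W→D, X→E, Y→C, Z→E; Player 2's induced payoffs -1, 7, 3, 3; outcome (E, X), payoffs (2, 7).
Player 2 gets 7 moving first and 10 moving second, so Player 2 prefers to move second.

second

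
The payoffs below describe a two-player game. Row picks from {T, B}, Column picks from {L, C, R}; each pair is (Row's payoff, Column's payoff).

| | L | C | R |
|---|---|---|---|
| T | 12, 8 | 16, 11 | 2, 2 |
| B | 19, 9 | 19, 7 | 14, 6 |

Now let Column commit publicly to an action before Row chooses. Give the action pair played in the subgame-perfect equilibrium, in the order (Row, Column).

(B, L)

Work backward from Row's decision.
- L → Row plays B (best of 12, 19); Column gets 9.
- C → Row plays B (best of 16, 19); Column gets 7.
- R → Row plays B (best of 2, 14); Column gets 6.
Among 9, 7, 6, the best is 9 at L. Subgame-perfect outcome: (B, L) with payoffs (19, 9).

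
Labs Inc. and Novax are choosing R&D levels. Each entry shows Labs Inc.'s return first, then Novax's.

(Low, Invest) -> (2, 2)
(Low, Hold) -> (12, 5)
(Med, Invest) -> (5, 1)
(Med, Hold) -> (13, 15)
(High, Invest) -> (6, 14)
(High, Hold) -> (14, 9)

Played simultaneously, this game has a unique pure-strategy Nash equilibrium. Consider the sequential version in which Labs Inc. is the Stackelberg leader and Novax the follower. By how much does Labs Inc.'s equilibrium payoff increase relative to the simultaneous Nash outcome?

7

Solve by backward induction (Labs Inc. leads).
- Low → Novax plays Hold (best of 2, 5); Labs Inc. gets 12.
- Med → Novax plays Hold (best of 1, 15); Labs Inc. gets 13.
- High → Novax plays Invest (best of 14, 9); Labs Inc. gets 6.
Labs Inc.'s induced payoffs are 12, 13, 6, so Labs Inc. commits to Med. Subgame-perfect outcome: (Med, Hold) with payoffs (13, 15).
Now find the simultaneous Nash equilibrium.
Labs Inc.'s best replies: Invest→High; Hold→High.
Novax's best replies: Low→Hold; Med→Hold; High→Invest.
The unique mutual best reply is (High, Invest), giving (6, 14).
Labs Inc.'s commitment gain: 13 − 6 = 7.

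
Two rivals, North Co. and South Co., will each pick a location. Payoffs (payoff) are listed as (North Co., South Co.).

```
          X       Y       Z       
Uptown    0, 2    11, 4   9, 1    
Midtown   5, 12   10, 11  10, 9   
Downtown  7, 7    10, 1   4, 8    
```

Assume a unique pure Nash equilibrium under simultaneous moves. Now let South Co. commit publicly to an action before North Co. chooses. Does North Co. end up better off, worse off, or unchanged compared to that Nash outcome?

worse off

Solve by backward induction (South Co. leads).
- X: BR = Downtown, leader payoff 7.
- Y: BR = Uptown, leader payoff 4.
- Z: BR = Midtown, leader payoff 9.
South Co.'s induced payoffs are 7, 4, 9, so South Co. commits to Z. Subgame-perfect outcome: (Midtown, Z) with payoffs (10, 9).
Under simultaneous play:
North Co.'s best replies: X→Downtown; Y→Uptown; Z→Midtown.
South Co.'s best replies: Uptown→Y; Midtown→X; Downtown→Z.
The unique mutual best reply is (Uptown, Y), giving (11, 4).
North Co. earns 10 sequentially versus 11 at the Nash outcome: worse off.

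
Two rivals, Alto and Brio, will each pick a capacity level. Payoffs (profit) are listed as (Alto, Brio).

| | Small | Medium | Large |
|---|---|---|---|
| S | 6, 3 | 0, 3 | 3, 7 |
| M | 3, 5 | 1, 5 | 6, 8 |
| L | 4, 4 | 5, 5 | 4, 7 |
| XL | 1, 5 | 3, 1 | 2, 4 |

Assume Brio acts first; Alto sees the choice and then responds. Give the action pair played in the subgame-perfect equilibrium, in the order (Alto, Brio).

(M, Large)

Work backward from Alto's decision.
- Small: Alto compares 6, 3, 4, 1 and picks S; Brio would get 3.
- Medium: Alto compares 0, 1, 5, 3 and picks L; Brio would get 5.
- Large: Alto compares 3, 6, 4, 2 and picks M; Brio would get 8.
Brio's induced payoffs are 3, 5, 8, so Brio commits to Large. Subgame-perfect outcome: (M, Large) with payoffs (6, 8).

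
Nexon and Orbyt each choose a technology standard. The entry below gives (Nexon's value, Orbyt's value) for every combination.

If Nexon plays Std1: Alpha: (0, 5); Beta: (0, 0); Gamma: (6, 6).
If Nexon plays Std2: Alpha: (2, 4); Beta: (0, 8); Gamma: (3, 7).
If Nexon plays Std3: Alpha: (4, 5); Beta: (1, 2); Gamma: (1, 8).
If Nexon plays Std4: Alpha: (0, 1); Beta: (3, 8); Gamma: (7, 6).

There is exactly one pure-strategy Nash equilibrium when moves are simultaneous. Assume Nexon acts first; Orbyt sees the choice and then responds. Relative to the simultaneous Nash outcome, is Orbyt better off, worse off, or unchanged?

worse off

Orbyt best-responds to each possible Nexon move:
- Std1 → Orbyt plays Gamma (best of 5, 0, 6); Nexon gets 6.
- Std2 → Orbyt plays Beta (best of 4, 8, 7); Nexon gets 0.
- Std3 → Orbyt plays Gamma (best of 5, 2, 8); Nexon gets 1.
- Std4 → Orbyt plays Beta (best of 1, 8, 6); Nexon gets 3.
Nexon's induced payoffs are 6, 0, 1, 3, so Nexon commits to Std1. Subgame-perfect outcome: (Std1, Gamma) with payoffs (6, 6).
For the simultaneous game, intersect best replies.
Nexon's best replies: Alpha→Std3; Beta→Std4; Gamma→Std4.
Orbyt's best replies: Std1→Gamma; Std2→Beta; Std3→Gamma; Std4→Beta.
Only (Std4, Beta) has each player best-responding; Nash payoffs (3, 8).
Orbyt earns 6 sequentially versus 8 at the Nash outcome: worse off.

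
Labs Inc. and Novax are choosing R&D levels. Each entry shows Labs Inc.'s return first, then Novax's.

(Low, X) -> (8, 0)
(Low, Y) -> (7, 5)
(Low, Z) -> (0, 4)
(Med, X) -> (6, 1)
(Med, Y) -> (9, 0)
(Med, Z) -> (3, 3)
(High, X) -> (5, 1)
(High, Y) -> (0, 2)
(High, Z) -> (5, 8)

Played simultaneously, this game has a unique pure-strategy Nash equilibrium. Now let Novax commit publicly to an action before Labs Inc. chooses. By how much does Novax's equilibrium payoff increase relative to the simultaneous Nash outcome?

0

Solve by backward induction (Novax leads).
- X → Labs Inc. plays Low (best of 8, 6, 5); Novax gets 0.
- Y → Labs Inc. plays Med (best of 7, 9, 0); Novax gets 0.
- Z → Labs Inc. plays High (best of 0, 3, 5); Novax gets 8.
Among 0, 0, 8, the best is 8 at Z. Subgame-perfect outcome: (High, Z) with payoffs (5, 8).
Now find the simultaneous Nash equilibrium.
Labs Inc.'s best replies: X→Low; Y→Med; Z→High.
Novax's best replies: Low→Y; Med→Z; High→Z.
The unique mutual best reply is (High, Z), giving (5, 8).
Novax's commitment gain: 8 − 8 = 0.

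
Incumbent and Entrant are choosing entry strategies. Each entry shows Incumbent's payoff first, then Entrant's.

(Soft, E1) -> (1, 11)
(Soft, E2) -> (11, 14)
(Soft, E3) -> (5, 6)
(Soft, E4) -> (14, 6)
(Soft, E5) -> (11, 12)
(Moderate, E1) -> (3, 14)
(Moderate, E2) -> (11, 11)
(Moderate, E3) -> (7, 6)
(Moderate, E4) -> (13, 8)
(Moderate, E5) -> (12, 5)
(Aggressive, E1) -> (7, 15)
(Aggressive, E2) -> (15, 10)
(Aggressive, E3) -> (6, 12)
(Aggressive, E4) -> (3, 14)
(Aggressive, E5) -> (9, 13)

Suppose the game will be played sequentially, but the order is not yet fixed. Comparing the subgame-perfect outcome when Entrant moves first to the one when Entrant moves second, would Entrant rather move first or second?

first

If Incumbent leads: Entrant's best replies are Soft→E2, Moderate→E1, Aggressive→E1; Incumbent's induced payoffs 11, 3, 7; outcome (Soft, E2), payoffs (11, 14).
If Entrant leads: Incumbent's best replies are E1→Aggressive, E2→Aggressive, E3→Moderate, E4→Soft, E5→Moderate; Entrant's induced payoffs 15, 10, 6, 6, 5; outcome (Aggressive, E1), payoffs (7, 15).
Entrant gets 15 moving first and 14 moving second, so Entrant prefers to move first.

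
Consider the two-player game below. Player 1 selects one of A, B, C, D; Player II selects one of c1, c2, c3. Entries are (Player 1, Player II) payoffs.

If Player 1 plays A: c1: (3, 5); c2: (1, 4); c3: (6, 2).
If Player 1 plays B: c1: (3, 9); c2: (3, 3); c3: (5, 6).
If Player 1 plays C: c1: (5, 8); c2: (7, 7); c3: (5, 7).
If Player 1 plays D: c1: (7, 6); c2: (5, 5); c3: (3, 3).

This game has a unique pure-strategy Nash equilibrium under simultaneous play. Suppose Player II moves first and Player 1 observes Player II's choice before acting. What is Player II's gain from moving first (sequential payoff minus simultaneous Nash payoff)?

1

Solve by backward induction (Player II leads).
- c1: Player 1 compares 3, 3, 5, 7 and picks D; Player II would get 6.
- c2: Player 1 compares 1, 3, 7, 5 and picks C; Player II would get 7.
- c3: Player 1 compares 6, 5, 5, 3 and picks A; Player II would get 2.
Maximizing over 6, 7, 2, Player II chooses c2. Subgame-perfect outcome: (C, c2) with payoffs (7, 7).
For the simultaneous game, intersect best replies.
Player 1's best replies: c1→D; c2→C; c3→A.
Player II's best replies: A→c1; B→c1; C→c1; D→c1.
Only (D, c1) has each player best-responding; Nash payoffs (7, 6).
Player II's commitment gain: 7 − 6 = 1.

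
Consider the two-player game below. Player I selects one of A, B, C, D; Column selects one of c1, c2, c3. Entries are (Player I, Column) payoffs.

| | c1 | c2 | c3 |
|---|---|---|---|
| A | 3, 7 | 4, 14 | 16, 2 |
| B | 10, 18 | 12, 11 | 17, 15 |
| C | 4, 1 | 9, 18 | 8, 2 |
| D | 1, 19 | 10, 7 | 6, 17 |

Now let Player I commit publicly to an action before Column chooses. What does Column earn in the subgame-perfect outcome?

18

Column best-responds to each possible Player I move:
- A: BR = c2, leader payoff 4.
- B: BR = c1, leader payoff 10.
- C: BR = c2, leader payoff 9.
- D: BR = c1, leader payoff 1.
Among 4, 10, 9, 1, the best is 10 at B. Subgame-perfect outcome: (B, c1) with payoffs (10, 18).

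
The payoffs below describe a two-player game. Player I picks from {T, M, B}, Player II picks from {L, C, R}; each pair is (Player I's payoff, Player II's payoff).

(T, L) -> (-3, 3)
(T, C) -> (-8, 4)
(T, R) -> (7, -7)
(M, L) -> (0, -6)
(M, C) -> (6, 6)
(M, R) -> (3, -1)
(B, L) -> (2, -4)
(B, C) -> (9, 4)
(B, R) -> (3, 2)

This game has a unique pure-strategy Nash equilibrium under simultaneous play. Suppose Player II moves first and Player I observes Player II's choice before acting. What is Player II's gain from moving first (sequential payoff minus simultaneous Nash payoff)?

Work backward from Player I's decision.
- L → Player I plays B (best of -3, 0, 2); Player II gets -4.
- C → Player I plays B (best of -8, 6, 9); Player II gets 4.
- R → Player I plays T (best of 7, 3, 3); Player II gets -7.
Among -4, 4, -7, the best is 4 at C. Subgame-perfect outcome: (B, C) with payoffs (9, 4).
For the simultaneous game, intersect best replies.
Player I's best replies: L→B; C→B; R→T.
Player II's best replies: T→C; M→C; B→C.
The unique mutual best reply is (B, C), giving (9, 4).
Player II's commitment gain: 4 − 4 = 0.

0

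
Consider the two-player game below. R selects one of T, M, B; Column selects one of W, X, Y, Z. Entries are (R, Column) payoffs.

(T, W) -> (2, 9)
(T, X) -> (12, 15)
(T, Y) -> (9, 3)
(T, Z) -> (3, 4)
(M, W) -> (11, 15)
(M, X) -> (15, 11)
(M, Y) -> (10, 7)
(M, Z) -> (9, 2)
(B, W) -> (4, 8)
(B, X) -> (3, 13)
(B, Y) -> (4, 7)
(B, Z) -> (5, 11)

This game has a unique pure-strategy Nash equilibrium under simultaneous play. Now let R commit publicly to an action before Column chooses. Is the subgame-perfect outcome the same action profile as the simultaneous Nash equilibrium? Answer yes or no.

Backward induction with R moving first.
- T: Column compares 9, 15, 3, 4 and picks X; R would get 12.
- M: Column compares 15, 11, 7, 2 and picks W; R would get 11.
- B: Column compares 8, 13, 7, 11 and picks X; R would get 3.
R's induced payoffs are 12, 11, 3, so R commits to T. Subgame-perfect outcome: (T, X) with payoffs (12, 15).
Under simultaneous play:
R's best replies: W→M; X→M; Y→M; Z→M.
Column's best replies: T→X; M→W; B→X.
Only (M, W) has each player best-responding; Nash payoffs (11, 15).
Sequential outcome (T, X) differs from the Nash profile (M, W).

no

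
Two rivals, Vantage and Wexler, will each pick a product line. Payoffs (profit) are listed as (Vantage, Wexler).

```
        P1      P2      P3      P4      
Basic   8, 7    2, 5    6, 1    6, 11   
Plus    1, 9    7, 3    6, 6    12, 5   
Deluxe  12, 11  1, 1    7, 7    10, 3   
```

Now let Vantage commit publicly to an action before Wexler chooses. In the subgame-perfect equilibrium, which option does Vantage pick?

Deluxe

Wexler best-responds to each possible Vantage move:
- Basic: BR = P4, leader payoff 6.
- Plus: BR = P1, leader payoff 1.
- Deluxe: BR = P1, leader payoff 12.
Among 6, 1, 12, the best is 12 at Deluxe. Subgame-perfect outcome: (Deluxe, P1) with payoffs (12, 11).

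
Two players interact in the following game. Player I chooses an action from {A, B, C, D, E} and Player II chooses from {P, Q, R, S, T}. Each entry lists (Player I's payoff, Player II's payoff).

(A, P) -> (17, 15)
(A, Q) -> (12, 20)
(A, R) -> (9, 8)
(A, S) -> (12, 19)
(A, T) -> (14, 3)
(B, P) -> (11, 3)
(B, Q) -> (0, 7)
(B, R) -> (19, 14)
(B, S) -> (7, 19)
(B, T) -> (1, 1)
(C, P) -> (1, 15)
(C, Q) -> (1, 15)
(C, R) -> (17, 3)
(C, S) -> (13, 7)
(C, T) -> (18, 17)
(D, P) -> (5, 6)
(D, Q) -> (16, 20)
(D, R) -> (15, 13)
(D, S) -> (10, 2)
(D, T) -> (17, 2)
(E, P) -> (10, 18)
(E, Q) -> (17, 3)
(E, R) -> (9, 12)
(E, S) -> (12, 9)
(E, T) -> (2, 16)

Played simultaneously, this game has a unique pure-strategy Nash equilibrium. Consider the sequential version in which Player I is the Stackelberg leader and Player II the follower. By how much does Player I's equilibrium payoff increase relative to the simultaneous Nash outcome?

Player II best-responds to each possible Player I move:
- A → Player II plays Q (best of 15, 20, 8, 19, 3); Player I gets 12.
- B → Player II plays S (best of 3, 7, 14, 19, 1); Player I gets 7.
- C → Player II plays T (best of 15, 15, 3, 7, 17); Player I gets 18.
- D → Player II plays Q (best of 6, 20, 13, 2, 2); Player I gets 16.
- E → Player II plays P (best of 18, 3, 12, 9, 16); Player I gets 10.
Maximizing over 12, 7, 18, 16, 10, Player I chooses C. Subgame-perfect outcome: (C, T) with payoffs (18, 17).
For the simultaneous game, intersect best replies.
Player I's best replies: P→A; Q→E; R→B; S→C; T→C.
Player II's best replies: A→Q; B→S; C→T; D→Q; E→P.
The unique mutual best reply is (C, T), giving (18, 17).
Player I's commitment gain: 18 − 18 = 0.

0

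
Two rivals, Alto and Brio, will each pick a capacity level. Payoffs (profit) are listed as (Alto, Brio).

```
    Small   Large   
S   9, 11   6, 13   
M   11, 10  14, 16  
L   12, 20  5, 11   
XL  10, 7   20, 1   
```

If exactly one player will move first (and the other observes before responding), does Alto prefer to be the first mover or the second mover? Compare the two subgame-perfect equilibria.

first

If Alto leads: Brio's best replies are S→Large, M→Large, L→Small, XL→Small; Alto's induced payoffs 6, 14, 12, 10; outcome (M, Large), payoffs (14, 16).
If Brio leads: Alto's best replies are Small→L, Large→XL; Brio's induced payoffs 20, 1; outcome (L, Small), payoffs (12, 20).
Alto gets 14 moving first and 12 moving second, so Alto prefers to move first.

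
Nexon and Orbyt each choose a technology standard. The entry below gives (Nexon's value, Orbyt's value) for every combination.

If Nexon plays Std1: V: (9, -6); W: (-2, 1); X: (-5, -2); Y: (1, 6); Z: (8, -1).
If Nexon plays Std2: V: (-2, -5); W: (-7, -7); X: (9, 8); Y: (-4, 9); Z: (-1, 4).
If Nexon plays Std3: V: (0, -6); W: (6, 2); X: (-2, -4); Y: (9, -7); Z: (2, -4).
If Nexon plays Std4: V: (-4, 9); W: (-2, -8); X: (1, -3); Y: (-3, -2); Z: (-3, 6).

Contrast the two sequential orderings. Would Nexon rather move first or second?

If Nexon leads: Orbyt's best replies are Std1→Y, Std2→Y, Std3→W, Std4→V; Nexon's induced payoffs 1, -4, 6, -4; outcome (Std3, W), payoffs (6, 2).
If Orbyt leads: Nexon's best replies are V→Std1, W→Std3, X→Std2, Y→Std3, Z→Std1; Orbyt's induced payoffs -6, 2, 8, -7, -1; outcome (Std2, X), payoffs (9, 8).
Nexon gets 6 moving first and 9 moving second, so Nexon prefers to move second.

second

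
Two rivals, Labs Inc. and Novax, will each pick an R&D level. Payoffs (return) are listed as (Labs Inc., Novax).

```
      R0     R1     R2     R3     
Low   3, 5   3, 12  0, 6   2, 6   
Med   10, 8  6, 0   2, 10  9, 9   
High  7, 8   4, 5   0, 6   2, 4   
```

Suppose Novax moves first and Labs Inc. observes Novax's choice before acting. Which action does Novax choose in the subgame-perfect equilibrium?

R2

Work backward from Labs Inc.'s decision.
- R0: BR = Med, leader payoff 8.
- R1: BR = Med, leader payoff 0.
- R2: BR = Med, leader payoff 10.
- R3: BR = Med, leader payoff 9.
Among 8, 0, 10, 9, the best is 10 at R2. Subgame-perfect outcome: (Med, R2) with payoffs (2, 10).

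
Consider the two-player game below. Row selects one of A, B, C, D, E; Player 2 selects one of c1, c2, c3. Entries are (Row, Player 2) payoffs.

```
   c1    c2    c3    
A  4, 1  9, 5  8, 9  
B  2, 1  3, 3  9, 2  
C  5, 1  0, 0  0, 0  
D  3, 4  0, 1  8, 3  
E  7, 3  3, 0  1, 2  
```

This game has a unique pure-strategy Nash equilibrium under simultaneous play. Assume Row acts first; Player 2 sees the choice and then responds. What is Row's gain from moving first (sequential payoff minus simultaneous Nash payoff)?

Backward induction with Row moving first.
- A → Player 2 plays c3 (best of 1, 5, 9); Row gets 8.
- B → Player 2 plays c2 (best of 1, 3, 2); Row gets 3.
- C → Player 2 plays c1 (best of 1, 0, 0); Row gets 5.
- D → Player 2 plays c1 (best of 4, 1, 3); Row gets 3.
- E → Player 2 plays c1 (best of 3, 0, 2); Row gets 7.
Among 8, 3, 5, 3, 7, the best is 8 at A. Subgame-perfect outcome: (A, c3) with payoffs (8, 9).
Under simultaneous play:
Row's best replies: c1→E; c2→A; c3→B.
Player 2's best replies: A→c3; B→c2; C→c1; D→c1; E→c1.
Only (E, c1) has each player best-responding; Nash payoffs (7, 3).
Row's commitment gain: 8 − 7 = 1.

1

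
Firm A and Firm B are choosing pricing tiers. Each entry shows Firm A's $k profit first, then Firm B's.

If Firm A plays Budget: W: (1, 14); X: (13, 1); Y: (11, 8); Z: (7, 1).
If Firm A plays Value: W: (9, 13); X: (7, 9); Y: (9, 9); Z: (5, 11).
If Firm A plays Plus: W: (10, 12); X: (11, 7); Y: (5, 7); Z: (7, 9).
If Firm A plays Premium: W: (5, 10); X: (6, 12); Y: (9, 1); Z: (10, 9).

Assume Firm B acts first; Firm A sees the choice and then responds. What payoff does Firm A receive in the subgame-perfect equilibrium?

Backward induction with Firm B moving first.
- W → Firm A plays Plus (best of 1, 9, 10, 5); Firm B gets 12.
- X → Firm A plays Budget (best of 13, 7, 11, 6); Firm B gets 1.
- Y → Firm A plays Budget (best of 11, 9, 5, 9); Firm B gets 8.
- Z → Firm A plays Premium (best of 7, 5, 7, 10); Firm B gets 9.
Maximizing over 12, 1, 8, 9, Firm B chooses W. Subgame-perfect outcome: (Plus, W) with payoffs (10, 12).

10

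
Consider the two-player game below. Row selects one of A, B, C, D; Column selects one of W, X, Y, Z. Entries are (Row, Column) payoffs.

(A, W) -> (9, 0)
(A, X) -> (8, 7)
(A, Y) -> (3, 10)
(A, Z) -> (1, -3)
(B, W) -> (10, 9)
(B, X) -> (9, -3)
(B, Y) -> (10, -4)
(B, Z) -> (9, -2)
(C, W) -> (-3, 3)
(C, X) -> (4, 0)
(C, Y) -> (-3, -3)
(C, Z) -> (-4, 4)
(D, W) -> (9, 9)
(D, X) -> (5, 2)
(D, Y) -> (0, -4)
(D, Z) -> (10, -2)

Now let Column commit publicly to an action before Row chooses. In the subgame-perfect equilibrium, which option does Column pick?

W

Row best-responds to each possible Column move:
- W → Row plays B (best of 9, 10, -3, 9); Column gets 9.
- X → Row plays B (best of 8, 9, 4, 5); Column gets -3.
- Y → Row plays B (best of 3, 10, -3, 0); Column gets -4.
- Z → Row plays D (best of 1, 9, -4, 10); Column gets -2.
Column's induced payoffs are 9, -3, -4, -2, so Column commits to W. Subgame-perfect outcome: (B, W) with payoffs (10, 9).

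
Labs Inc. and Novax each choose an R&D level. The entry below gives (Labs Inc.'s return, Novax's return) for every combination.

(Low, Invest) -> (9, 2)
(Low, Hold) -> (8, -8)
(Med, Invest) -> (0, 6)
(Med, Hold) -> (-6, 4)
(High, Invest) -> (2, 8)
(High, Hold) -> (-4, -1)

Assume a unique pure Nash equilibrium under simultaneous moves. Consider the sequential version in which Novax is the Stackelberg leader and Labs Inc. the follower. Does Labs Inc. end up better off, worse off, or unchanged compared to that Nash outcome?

unchanged

Backward induction with Novax moving first.
- Invest → Labs Inc. plays Low (best of 9, 0, 2); Novax gets 2.
- Hold → Labs Inc. plays Low (best of 8, -6, -4); Novax gets -8.
Among 2, -8, the best is 2 at Invest. Subgame-perfect outcome: (Low, Invest) with payoffs (9, 2).
For the simultaneous game, intersect best replies.
Labs Inc.'s best replies: Invest→Low; Hold→Low.
Novax's best replies: Low→Invest; Med→Invest; High→Invest.
The unique mutual best reply is (Low, Invest), giving (9, 2).
Labs Inc. earns 9 sequentially versus 9 at the Nash outcome: unchanged.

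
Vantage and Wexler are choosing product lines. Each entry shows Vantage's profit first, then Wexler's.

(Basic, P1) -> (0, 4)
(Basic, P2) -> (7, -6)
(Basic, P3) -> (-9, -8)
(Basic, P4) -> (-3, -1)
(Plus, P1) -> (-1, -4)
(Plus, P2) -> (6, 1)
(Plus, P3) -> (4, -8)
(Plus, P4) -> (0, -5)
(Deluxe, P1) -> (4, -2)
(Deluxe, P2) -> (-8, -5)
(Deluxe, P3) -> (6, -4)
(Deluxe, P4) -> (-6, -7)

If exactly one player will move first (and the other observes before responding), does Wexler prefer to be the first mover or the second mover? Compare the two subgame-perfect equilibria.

If Vantage leads: Wexler's best replies are Basic→P1, Plus→P2, Deluxe→P1; Vantage's induced payoffs 0, 6, 4; outcome (Plus, P2), payoffs (6, 1).
If Wexler leads: Vantage's best replies are P1→Deluxe, P2→Basic, P3→Deluxe, P4→Plus; Wexler's induced payoffs -2, -6, -4, -5; outcome (Deluxe, P1), payoffs (4, -2).
Wexler gets -2 moving first and 1 moving second, so Wexler prefers to move second.

second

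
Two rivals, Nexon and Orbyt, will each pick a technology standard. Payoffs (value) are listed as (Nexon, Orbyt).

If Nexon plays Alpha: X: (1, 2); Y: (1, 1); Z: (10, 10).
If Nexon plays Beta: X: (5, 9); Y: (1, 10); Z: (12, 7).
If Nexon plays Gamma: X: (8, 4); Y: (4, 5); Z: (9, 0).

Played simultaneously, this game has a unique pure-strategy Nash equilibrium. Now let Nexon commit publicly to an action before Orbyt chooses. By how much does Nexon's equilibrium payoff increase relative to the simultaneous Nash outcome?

Solve by backward induction (Nexon leads).
- Alpha: Orbyt compares 2, 1, 10 and picks Z; Nexon would get 10.
- Beta: Orbyt compares 9, 10, 7 and picks Y; Nexon would get 1.
- Gamma: Orbyt compares 4, 5, 0 and picks Y; Nexon would get 4.
Nexon's induced payoffs are 10, 1, 4, so Nexon commits to Alpha. Subgame-perfect outcome: (Alpha, Z) with payoffs (10, 10).
Now find the simultaneous Nash equilibrium.
Nexon's best replies: X→Gamma; Y→Gamma; Z→Beta.
Orbyt's best replies: Alpha→Z; Beta→Y; Gamma→Y.
Only (Gamma, Y) has each player best-responding; Nash payoffs (4, 5).
Nexon's commitment gain: 10 − 4 = 6.

6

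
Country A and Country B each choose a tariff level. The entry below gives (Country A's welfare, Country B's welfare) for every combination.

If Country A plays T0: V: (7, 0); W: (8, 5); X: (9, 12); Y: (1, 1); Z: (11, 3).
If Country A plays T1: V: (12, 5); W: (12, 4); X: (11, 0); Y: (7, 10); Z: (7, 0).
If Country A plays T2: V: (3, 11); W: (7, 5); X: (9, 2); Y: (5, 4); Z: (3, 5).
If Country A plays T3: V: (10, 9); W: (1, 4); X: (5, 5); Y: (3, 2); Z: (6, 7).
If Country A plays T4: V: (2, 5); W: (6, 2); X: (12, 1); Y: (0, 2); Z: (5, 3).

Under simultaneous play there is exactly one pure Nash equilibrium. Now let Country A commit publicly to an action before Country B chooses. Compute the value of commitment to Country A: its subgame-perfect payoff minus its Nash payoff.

3

Backward induction with Country A moving first.
- T0: Country B compares 0, 5, 12, 1, 3 and picks X; Country A would get 9.
- T1: Country B compares 5, 4, 0, 10, 0 and picks Y; Country A would get 7.
- T2: Country B compares 11, 5, 2, 4, 5 and picks V; Country A would get 3.
- T3: Country B compares 9, 4, 5, 2, 7 and picks V; Country A would get 10.
- T4: Country B compares 5, 2, 1, 2, 3 and picks V; Country A would get 2.
Among 9, 7, 3, 10, 2, the best is 10 at T3. Subgame-perfect outcome: (T3, V) with payoffs (10, 9).
Now find the simultaneous Nash equilibrium.
Country A's best replies: V→T1; W→T1; X→T4; Y→T1; Z→T0.
Country B's best replies: T0→X; T1→Y; T2→V; T3→V; T4→V.
The unique mutual best reply is (T1, Y), giving (7, 10).
Country A's commitment gain: 10 − 7 = 3.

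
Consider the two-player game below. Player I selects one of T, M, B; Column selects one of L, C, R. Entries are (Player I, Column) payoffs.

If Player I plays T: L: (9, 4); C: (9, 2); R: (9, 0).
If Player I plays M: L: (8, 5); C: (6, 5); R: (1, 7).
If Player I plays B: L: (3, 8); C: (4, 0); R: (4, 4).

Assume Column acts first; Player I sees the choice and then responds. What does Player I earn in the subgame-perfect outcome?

Work backward from Player I's decision.
- L: Player I compares 9, 8, 3 and picks T; Column would get 4.
- C: Player I compares 9, 6, 4 and picks T; Column would get 2.
- R: Player I compares 9, 1, 4 and picks T; Column would get 0.
Among 4, 2, 0, the best is 4 at L. Subgame-perfect outcome: (T, L) with payoffs (9, 4).

9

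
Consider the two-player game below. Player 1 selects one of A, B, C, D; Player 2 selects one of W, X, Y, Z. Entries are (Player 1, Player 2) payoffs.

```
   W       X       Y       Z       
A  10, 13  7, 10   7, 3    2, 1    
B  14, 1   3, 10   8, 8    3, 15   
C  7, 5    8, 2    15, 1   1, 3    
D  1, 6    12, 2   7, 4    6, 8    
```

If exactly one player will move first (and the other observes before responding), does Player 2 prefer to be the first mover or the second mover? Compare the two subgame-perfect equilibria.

second

If Player 1 leads: Player 2's best replies are A→W, B→Z, C→W, D→Z; Player 1's induced payoffs 10, 3, 7, 6; outcome (A, W), payoffs (10, 13).
If Player 2 leads: Player 1's best replies are W→B, X→D, Y→C, Z→D; Player 2's induced payoffs 1, 2, 1, 8; outcome (D, Z), payoffs (6, 8).
Player 2 gets 8 moving first and 13 moving second, so Player 2 prefers to move second.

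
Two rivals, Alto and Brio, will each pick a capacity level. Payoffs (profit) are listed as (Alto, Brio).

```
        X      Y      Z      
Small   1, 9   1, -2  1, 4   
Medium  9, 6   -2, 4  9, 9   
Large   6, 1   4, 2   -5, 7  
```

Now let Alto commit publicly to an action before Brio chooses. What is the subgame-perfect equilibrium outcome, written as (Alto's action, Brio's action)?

Brio best-responds to each possible Alto move:
- Small: Brio compares 9, -2, 4 and picks X; Alto would get 1.
- Medium: Brio compares 6, 4, 9 and picks Z; Alto would get 9.
- Large: Brio compares 1, 2, 7 and picks Z; Alto would get -5.
Maximizing over 1, 9, -5, Alto chooses Medium. Subgame-perfect outcome: (Medium, Z) with payoffs (9, 9).

(Medium, Z)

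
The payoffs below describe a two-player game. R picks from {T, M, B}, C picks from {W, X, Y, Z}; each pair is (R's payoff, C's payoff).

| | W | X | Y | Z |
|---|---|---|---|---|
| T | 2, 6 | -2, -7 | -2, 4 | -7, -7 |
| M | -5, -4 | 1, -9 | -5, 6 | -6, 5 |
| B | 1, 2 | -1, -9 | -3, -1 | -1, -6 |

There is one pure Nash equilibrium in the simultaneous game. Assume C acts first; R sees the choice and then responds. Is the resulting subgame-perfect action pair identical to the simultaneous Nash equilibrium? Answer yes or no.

Solve by backward induction (C leads).
- W → R plays T (best of 2, -5, 1); C gets 6.
- X → R plays M (best of -2, 1, -1); C gets -9.
- Y → R plays T (best of -2, -5, -3); C gets 4.
- Z → R plays B (best of -7, -6, -1); C gets -6.
Among 6, -9, 4, -6, the best is 6 at W. Subgame-perfect outcome: (T, W) with payoffs (2, 6).
Now find the simultaneous Nash equilibrium.
R's best replies: W→T; X→M; Y→T; Z→B.
C's best replies: T→W; M→Y; B→W.
The unique mutual best reply is (T, W), giving (2, 6).
Sequential outcome (T, W) coincides with the Nash profile (T, W).

yes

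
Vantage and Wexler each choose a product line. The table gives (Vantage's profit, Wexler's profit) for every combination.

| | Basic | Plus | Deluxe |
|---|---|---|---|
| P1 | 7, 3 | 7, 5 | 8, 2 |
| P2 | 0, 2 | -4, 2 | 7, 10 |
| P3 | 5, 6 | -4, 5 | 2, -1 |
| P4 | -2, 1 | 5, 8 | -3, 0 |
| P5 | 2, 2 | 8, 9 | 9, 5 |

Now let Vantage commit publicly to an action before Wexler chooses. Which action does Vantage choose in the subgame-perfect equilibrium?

Wexler best-responds to each possible Vantage move:
- P1 → Wexler plays Plus (best of 3, 5, 2); Vantage gets 7.
- P2 → Wexler plays Deluxe (best of 2, 2, 10); Vantage gets 7.
- P3 → Wexler plays Basic (best of 6, 5, -1); Vantage gets 5.
- P4 → Wexler plays Plus (best of 1, 8, 0); Vantage gets 5.
- P5 → Wexler plays Plus (best of 2, 9, 5); Vantage gets 8.
Among 7, 7, 5, 5, 8, the best is 8 at P5. Subgame-perfect outcome: (P5, Plus) with payoffs (8, 9).

P5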